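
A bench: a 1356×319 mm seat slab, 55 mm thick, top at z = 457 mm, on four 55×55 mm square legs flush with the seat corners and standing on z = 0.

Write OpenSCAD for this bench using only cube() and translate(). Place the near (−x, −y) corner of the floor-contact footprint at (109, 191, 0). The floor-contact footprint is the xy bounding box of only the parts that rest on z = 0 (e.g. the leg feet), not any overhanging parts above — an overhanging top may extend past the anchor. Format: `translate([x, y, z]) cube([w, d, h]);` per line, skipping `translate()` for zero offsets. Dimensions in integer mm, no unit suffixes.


translate([109, 191, 402]) cube([1356, 319, 55]);
translate([109, 191, 0]) cube([55, 55, 402]);
translate([109, 455, 0]) cube([55, 55, 402]);
translate([1410, 191, 0]) cube([55, 55, 402]);
translate([1410, 455, 0]) cube([55, 55, 402]);


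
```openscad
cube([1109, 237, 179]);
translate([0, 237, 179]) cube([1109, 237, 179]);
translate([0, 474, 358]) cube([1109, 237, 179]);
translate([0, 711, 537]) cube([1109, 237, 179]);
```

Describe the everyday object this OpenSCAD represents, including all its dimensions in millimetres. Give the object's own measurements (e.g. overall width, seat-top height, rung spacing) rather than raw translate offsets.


A straight staircase of 4 solid steps. Each step is 1109 mm wide (x), 237 mm deep (y, the going) and 179 mm tall (the rise). The first step rests on the floor; each subsequent step sits one going further in +y and one rise higher in +z, directly behind and above the previous step with no overlap.


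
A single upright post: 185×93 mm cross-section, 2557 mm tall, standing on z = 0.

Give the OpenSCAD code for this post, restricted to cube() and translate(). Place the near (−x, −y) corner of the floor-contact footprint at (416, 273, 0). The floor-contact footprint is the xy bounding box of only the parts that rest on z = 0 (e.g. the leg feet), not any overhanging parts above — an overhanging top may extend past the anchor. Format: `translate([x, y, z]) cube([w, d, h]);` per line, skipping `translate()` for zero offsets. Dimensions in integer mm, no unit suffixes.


translate([416, 273, 0]) cube([185, 93, 2557]);


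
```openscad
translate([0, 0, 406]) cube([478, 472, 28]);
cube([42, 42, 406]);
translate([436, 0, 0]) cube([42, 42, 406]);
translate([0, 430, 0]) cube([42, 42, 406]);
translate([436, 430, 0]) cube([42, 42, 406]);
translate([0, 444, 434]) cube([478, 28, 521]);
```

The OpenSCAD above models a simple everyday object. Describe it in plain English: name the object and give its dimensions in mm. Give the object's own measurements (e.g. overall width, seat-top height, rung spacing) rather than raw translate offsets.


A chair. The seat is a 478×472×28 mm slab with its top at z = 434 mm, on four 42×42 mm corner legs (flush with the seat edges, standing on z = 0). A flat backrest 28 mm thick, 521 mm tall, spans the full seat width and rises from the seat top along its +y edge, rear face flush with the rear of the seat.


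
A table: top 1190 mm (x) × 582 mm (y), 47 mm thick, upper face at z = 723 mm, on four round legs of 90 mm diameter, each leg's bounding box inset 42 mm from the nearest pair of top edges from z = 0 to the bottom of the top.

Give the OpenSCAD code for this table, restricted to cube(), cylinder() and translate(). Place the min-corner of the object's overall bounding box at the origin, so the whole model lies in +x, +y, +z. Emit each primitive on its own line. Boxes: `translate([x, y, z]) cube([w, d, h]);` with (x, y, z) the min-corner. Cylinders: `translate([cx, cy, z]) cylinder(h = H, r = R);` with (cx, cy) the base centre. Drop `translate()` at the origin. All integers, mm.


// leg_h = 723 - 47 = 676
translate([0, 0, 676]) cube([1190, 582, 47]);
translate([87, 87, 0]) cylinder(h = 676, r = 45);
translate([1103, 87, 0]) cylinder(h = 676, r = 45);
translate([87, 495, 0]) cylinder(h = 676, r = 45);
translate([1103, 495, 0]) cylinder(h = 676, r = 45);


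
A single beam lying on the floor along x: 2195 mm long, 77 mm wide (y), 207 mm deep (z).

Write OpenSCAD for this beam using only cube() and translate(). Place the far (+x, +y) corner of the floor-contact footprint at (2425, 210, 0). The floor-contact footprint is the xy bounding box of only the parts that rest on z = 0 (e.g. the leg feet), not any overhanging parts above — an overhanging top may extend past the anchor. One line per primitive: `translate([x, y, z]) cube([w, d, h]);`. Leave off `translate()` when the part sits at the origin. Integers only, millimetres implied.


translate([230, 133, 0]) cube([2195, 77, 207]);


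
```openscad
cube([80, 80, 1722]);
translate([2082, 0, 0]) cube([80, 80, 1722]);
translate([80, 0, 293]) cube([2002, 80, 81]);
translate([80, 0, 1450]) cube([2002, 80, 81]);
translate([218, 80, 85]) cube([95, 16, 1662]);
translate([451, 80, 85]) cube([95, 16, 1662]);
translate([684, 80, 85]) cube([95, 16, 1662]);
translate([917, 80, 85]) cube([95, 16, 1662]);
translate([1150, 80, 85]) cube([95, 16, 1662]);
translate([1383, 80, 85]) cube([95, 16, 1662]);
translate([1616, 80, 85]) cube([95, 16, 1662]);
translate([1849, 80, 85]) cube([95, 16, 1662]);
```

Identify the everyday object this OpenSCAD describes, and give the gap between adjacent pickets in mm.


A fence section. The picket gap is 138 mm.

Two posts, two rails, 8 pickets — a fence section. Span 2002 mm holds 8 pickets of 95 mm with 9 equal gaps: ⌊(2002 − 8·95) / 9⌋ = 138 mm.


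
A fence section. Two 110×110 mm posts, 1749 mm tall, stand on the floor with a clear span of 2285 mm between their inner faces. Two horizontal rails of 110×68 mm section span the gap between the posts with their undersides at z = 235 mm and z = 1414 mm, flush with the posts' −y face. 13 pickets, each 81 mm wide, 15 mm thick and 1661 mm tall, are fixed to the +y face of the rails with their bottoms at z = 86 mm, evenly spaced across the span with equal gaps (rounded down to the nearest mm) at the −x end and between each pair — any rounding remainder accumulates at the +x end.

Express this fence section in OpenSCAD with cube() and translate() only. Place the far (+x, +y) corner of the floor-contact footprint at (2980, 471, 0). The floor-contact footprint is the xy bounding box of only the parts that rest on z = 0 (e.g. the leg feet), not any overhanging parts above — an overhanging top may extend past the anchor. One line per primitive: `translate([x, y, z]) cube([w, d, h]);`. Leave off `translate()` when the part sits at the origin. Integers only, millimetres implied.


translate([475, 361, 0]) cube([110, 110, 1749]);
translate([2870, 361, 0]) cube([110, 110, 1749]);
translate([585, 361, 235]) cube([2285, 110, 68]);
translate([585, 361, 1414]) cube([2285, 110, 68]);
translate([673, 471, 86]) cube([81, 15, 1661]);
translate([842, 471, 86]) cube([81, 15, 1661]);
translate([1011, 471, 86]) cube([81, 15, 1661]);
translate([1180, 471, 86]) cube([81, 15, 1661]);
translate([1349, 471, 86]) cube([81, 15, 1661]);
translate([1518, 471, 86]) cube([81, 15, 1661]);
translate([1687, 471, 86]) cube([81, 15, 1661]);
translate([1856, 471, 86]) cube([81, 15, 1661]);
translate([2025, 471, 86]) cube([81, 15, 1661]);
translate([2194, 471, 86]) cube([81, 15, 1661]);
translate([2363, 471, 86]) cube([81, 15, 1661]);
translate([2532, 471, 86]) cube([81, 15, 1661]);
translate([2701, 471, 86]) cube([81, 15, 1661]);


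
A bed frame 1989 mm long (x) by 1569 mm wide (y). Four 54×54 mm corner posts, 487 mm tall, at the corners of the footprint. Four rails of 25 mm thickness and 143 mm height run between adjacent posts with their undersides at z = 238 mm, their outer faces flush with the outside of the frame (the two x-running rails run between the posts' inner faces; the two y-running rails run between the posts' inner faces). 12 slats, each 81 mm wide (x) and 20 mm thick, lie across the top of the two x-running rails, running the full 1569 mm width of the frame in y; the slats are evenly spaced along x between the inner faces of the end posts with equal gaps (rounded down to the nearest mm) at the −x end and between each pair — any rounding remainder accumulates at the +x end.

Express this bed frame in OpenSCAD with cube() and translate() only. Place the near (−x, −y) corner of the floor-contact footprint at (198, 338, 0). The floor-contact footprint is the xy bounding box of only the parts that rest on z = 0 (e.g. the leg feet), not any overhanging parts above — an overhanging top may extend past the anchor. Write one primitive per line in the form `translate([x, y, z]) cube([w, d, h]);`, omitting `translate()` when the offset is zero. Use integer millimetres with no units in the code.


translate([198, 338, 0]) cube([54, 54, 487]);
translate([198, 1853, 0]) cube([54, 54, 487]);
translate([2133, 338, 0]) cube([54, 54, 487]);
translate([2133, 1853, 0]) cube([54, 54, 487]);
translate([252, 338, 238]) cube([1881, 25, 143]);
translate([252, 1882, 238]) cube([1881, 25, 143]);
translate([198, 392, 238]) cube([25, 1461, 143]);
translate([2162, 392, 238]) cube([25, 1461, 143]);
translate([321, 338, 381]) cube([81, 1569, 20]);
translate([471, 338, 381]) cube([81, 1569, 20]);
translate([621, 338, 381]) cube([81, 1569, 20]);
translate([771, 338, 381]) cube([81, 1569, 20]);
translate([921, 338, 381]) cube([81, 1569, 20]);
translate([1071, 338, 381]) cube([81, 1569, 20]);
translate([1221, 338, 381]) cube([81, 1569, 20]);
translate([1371, 338, 381]) cube([81, 1569, 20]);
translate([1521, 338, 381]) cube([81, 1569, 20]);
translate([1671, 338, 381]) cube([81, 1569, 20]);
translate([1821, 338, 381]) cube([81, 1569, 20]);
translate([1971, 338, 381]) cube([81, 1569, 20]);


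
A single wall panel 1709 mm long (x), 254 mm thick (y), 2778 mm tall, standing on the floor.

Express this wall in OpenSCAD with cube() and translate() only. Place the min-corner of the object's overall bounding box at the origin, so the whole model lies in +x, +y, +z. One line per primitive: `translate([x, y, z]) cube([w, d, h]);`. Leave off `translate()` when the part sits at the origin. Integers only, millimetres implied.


cube([1709, 254, 2778]);


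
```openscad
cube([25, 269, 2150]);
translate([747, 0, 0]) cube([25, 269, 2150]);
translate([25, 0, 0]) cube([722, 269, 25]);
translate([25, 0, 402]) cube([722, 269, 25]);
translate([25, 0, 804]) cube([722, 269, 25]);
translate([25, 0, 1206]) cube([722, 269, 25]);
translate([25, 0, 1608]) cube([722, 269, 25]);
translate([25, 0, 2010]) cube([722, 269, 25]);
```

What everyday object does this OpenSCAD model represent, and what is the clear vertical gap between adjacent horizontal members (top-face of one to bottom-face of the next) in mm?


A bookshelf. The clear shelf gap is 377 mm.

Two tall side panels with 6 horizontal boards between them — a bookshelf. The first two shelf undersides are at z = 0 and z = 402; with shelf thickness 25, the clear gap is 402 − 0 − 25 = 377 mm.


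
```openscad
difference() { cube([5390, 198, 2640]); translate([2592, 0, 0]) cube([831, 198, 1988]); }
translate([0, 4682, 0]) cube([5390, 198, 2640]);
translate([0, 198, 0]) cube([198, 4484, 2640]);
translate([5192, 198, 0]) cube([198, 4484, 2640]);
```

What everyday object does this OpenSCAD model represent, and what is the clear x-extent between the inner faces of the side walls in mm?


A single room. The interior width is 4994 mm.

Four walls enclosing a rectangle with a door in the front wall — a room. Outside width 5390 minus two 198 mm walls gives 4994 mm.


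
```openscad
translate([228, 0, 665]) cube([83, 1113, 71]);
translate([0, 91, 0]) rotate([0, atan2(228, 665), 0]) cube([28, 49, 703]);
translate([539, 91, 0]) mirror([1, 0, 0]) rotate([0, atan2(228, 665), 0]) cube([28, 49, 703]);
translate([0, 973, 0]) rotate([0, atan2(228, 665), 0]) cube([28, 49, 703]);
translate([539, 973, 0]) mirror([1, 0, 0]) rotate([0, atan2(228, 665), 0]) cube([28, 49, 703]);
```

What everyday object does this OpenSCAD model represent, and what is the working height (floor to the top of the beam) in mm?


A sawhorse. The overall height is 736 mm.

A beam across two mirrored pairs of raked legs — a sawhorse. The beam's underside is at z = 665 (matching the legs' vertical rise in atan2(228, 665)) and the beam is 71 mm tall, so its top is at 665 + 71 = 736 mm. The raked legs top out at the beam's underside, so that is the highest point.


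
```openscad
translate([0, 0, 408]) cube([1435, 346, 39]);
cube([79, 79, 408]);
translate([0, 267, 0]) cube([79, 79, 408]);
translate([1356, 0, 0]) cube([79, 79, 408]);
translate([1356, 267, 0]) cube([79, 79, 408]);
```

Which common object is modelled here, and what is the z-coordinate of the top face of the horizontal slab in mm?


A bench. The seat-top height is 447 mm.

A long slab on four corner posts — a bench. The slab sits at z = 408 with thickness 39, so the top is 408 + 39 = 447 mm.


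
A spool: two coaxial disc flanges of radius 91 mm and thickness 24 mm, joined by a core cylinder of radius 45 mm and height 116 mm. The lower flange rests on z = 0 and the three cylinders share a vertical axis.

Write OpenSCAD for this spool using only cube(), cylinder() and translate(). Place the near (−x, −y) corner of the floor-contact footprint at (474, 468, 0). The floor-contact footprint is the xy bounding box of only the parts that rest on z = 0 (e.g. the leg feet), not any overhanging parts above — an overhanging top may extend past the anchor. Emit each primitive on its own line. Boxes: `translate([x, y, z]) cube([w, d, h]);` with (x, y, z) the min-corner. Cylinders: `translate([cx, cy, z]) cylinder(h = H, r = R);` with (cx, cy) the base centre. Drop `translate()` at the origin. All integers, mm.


translate([565, 559, 0]) cylinder(h = 24, r = 91);
translate([565, 559, 24]) cylinder(h = 116, r = 45);
translate([565, 559, 140]) cylinder(h = 24, r = 91);


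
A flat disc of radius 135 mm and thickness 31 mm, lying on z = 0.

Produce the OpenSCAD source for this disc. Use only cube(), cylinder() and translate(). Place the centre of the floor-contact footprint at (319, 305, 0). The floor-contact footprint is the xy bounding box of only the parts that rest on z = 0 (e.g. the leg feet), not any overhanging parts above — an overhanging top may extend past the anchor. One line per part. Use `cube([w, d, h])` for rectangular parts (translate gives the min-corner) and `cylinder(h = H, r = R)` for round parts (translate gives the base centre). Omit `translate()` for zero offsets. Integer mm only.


translate([319, 305, 0]) cylinder(h = 31, r = 135);


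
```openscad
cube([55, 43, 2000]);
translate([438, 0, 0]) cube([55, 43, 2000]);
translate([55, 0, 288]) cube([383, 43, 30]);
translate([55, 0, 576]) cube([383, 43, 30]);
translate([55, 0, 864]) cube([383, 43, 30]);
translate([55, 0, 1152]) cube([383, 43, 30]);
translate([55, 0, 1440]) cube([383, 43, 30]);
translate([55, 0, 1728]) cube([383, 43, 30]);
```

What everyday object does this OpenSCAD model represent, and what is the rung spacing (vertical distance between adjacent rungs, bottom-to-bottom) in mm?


A ladder. The rung spacing is 288 mm.

Two tall 55×43 posts with 6 short bars between them — a ladder. Adjacent rungs sit at z = 288 and z = 576, so the spacing is 576 − 288 = 288 mm.


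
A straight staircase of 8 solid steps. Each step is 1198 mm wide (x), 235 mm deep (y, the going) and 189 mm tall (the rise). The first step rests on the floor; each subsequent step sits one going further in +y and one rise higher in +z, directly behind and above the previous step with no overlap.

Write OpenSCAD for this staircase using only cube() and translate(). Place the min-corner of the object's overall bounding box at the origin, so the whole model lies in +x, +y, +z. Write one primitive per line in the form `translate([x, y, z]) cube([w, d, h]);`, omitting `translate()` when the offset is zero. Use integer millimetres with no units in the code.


cube([1198, 235, 189]);
translate([0, 235, 189]) cube([1198, 235, 189]);
translate([0, 470, 378]) cube([1198, 235, 189]);
translate([0, 705, 567]) cube([1198, 235, 189]);
translate([0, 940, 756]) cube([1198, 235, 189]);
translate([0, 1175, 945]) cube([1198, 235, 189]);
translate([0, 1410, 1134]) cube([1198, 235, 189]);
translate([0, 1645, 1323]) cube([1198, 235, 189]);


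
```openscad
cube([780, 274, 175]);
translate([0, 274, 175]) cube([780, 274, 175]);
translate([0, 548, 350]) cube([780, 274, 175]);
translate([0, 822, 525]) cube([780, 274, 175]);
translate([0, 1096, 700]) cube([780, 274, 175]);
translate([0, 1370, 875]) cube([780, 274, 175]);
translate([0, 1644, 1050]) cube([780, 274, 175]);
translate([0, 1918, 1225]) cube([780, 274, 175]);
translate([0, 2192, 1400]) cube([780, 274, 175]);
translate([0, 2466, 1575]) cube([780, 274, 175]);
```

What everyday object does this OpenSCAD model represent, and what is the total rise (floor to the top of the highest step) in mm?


A staircase. The total rise is 1750 mm.

10 identical blocks, each offset up and back from the previous — a staircase. Each step is 175 mm tall and there are 10 of them, so the total rise is 10 × 175 = 1750 mm.


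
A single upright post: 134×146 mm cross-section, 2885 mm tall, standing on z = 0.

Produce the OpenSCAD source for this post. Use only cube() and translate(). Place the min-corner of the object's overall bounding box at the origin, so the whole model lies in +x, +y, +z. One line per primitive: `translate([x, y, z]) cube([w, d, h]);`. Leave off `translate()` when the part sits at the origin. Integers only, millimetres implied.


cube([134, 146, 2885]);


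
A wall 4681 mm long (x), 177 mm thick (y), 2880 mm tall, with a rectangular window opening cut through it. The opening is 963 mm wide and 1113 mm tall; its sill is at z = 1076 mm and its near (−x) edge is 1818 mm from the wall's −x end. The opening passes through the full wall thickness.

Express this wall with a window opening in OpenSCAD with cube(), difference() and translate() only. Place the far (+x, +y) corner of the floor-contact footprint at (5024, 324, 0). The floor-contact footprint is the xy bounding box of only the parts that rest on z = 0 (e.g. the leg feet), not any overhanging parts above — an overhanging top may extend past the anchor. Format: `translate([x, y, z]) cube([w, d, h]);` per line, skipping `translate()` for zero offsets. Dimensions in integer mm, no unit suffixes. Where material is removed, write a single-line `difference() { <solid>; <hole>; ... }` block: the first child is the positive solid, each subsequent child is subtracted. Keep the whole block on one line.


difference() { translate([343, 147, 0]) cube([4681, 177, 2880]); translate([2161, 147, 1076]) cube([963, 177, 1113]); }


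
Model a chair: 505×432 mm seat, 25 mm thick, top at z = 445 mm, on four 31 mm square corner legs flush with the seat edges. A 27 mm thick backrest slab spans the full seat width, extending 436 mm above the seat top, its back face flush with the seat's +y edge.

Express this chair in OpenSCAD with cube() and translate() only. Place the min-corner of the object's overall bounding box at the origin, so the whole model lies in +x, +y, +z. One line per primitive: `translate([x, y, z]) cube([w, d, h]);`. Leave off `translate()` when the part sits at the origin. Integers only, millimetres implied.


// leg_h = 445 - 25 = 420
translate([0, 0, 420]) cube([505, 432, 25]);
cube([31, 31, 420]);
translate([474, 0, 0]) cube([31, 31, 420]);
translate([0, 401, 0]) cube([31, 31, 420]);
translate([474, 401, 0]) cube([31, 31, 420]);
translate([0, 405, 445]) cube([505, 27, 436]);


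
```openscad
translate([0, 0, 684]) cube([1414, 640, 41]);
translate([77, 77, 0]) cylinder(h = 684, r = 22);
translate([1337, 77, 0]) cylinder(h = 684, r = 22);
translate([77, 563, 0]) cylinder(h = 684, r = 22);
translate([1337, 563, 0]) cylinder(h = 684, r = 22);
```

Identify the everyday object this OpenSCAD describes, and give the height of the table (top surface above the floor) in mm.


A table. The table height is 725 mm.

A 1414×640×41 slab sits at z = 684 on four Ø44 mm round legs — a table. The top surface is at 684 + 41 = 725 mm.


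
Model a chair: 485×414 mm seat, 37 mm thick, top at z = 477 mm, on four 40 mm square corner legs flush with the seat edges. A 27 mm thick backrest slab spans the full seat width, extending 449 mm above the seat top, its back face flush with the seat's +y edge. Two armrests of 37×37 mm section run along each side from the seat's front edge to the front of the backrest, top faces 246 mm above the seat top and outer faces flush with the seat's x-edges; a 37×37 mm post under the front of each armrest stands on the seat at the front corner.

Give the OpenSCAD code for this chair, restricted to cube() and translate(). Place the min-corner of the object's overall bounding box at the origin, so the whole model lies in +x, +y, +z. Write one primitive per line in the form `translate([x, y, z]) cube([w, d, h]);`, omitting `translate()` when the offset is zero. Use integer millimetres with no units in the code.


translate([0, 0, 440]) cube([485, 414, 37]);
cube([40, 40, 440]);
translate([445, 0, 0]) cube([40, 40, 440]);
translate([0, 374, 0]) cube([40, 40, 440]);
translate([445, 374, 0]) cube([40, 40, 440]);
translate([0, 387, 477]) cube([485, 27, 449]);
translate([0, 0, 686]) cube([37, 387, 37]);
translate([448, 0, 686]) cube([37, 387, 37]);
translate([0, 0, 477]) cube([37, 37, 209]);
translate([448, 0, 477]) cube([37, 37, 209]);


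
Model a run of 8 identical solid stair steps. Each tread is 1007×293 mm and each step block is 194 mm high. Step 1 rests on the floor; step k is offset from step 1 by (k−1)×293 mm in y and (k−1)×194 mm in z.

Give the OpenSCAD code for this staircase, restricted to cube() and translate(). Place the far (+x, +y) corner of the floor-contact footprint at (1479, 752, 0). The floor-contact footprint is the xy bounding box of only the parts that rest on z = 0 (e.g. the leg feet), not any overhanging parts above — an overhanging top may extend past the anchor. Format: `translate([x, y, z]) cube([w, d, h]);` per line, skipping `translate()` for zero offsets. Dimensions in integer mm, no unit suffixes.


translate([472, 459, 0]) cube([1007, 293, 194]);
translate([472, 752, 194]) cube([1007, 293, 194]);
translate([472, 1045, 388]) cube([1007, 293, 194]);
translate([472, 1338, 582]) cube([1007, 293, 194]);
translate([472, 1631, 776]) cube([1007, 293, 194]);
translate([472, 1924, 970]) cube([1007, 293, 194]);
translate([472, 2217, 1164]) cube([1007, 293, 194]);
translate([472, 2510, 1358]) cube([1007, 293, 194]);


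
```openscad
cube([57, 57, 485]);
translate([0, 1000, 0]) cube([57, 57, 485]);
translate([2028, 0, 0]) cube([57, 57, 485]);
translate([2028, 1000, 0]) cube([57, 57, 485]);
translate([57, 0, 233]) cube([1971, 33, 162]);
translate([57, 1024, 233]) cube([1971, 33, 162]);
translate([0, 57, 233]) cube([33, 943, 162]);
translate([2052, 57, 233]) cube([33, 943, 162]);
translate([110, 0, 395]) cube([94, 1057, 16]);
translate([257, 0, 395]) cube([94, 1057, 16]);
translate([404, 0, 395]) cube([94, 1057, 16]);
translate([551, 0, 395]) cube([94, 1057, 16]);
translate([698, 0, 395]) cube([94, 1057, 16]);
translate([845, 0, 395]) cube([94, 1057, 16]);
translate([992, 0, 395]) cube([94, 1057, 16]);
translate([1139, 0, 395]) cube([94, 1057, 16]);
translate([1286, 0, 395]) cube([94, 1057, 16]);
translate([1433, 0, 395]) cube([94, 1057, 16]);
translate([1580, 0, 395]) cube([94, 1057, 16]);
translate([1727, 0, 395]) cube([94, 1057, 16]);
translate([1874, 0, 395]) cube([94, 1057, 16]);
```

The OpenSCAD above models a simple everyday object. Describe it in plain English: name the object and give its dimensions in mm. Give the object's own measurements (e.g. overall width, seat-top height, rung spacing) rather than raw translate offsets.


A bed frame 2085 mm long (x) by 1057 mm wide (y). Four 57×57 mm corner posts, 485 mm tall, at the corners of the footprint. Four rails of 33 mm thickness and 162 mm height run between adjacent posts with their undersides at z = 233 mm, their outer faces flush with the outside of the frame (the two x-running rails run between the posts' inner faces; the two y-running rails run between the posts' inner faces). 13 slats, each 94 mm wide (x) and 16 mm thick, lie across the top of the two x-running rails, running the full 1057 mm width of the frame in y; along x they sit between the end posts with a 53 mm gap after the −x posts and between neighbouring slats, leaving 60 mm before the +x posts.


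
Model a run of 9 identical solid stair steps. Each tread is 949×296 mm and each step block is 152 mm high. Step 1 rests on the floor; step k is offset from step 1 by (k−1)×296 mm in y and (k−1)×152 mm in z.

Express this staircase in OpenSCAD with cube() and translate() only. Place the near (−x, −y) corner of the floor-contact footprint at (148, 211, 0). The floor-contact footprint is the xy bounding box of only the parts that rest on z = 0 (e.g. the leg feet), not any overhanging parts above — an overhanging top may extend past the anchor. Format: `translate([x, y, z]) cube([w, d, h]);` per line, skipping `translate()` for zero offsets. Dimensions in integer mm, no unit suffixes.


translate([148, 211, 0]) cube([949, 296, 152]);
translate([148, 507, 152]) cube([949, 296, 152]);
translate([148, 803, 304]) cube([949, 296, 152]);
translate([148, 1099, 456]) cube([949, 296, 152]);
translate([148, 1395, 608]) cube([949, 296, 152]);
translate([148, 1691, 760]) cube([949, 296, 152]);
translate([148, 1987, 912]) cube([949, 296, 152]);
translate([148, 2283, 1064]) cube([949, 296, 152]);
translate([148, 2579, 1216]) cube([949, 296, 152]);


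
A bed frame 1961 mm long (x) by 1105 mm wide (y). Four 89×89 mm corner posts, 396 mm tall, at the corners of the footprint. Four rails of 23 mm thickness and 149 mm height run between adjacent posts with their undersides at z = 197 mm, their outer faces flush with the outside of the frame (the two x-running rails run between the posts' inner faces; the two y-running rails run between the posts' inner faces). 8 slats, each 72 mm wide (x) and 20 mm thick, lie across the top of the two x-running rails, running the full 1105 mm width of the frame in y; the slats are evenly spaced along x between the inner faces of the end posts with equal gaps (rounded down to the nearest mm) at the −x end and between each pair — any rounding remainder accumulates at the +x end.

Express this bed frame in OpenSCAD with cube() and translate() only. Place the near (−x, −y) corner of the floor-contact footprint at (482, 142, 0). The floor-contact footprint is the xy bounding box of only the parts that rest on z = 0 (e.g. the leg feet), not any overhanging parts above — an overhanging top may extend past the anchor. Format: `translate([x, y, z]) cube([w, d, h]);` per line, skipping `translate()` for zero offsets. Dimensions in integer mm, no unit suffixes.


translate([482, 142, 0]) cube([89, 89, 396]);
translate([482, 1158, 0]) cube([89, 89, 396]);
translate([2354, 142, 0]) cube([89, 89, 396]);
translate([2354, 1158, 0]) cube([89, 89, 396]);
translate([571, 142, 197]) cube([1783, 23, 149]);
translate([571, 1224, 197]) cube([1783, 23, 149]);
translate([482, 231, 197]) cube([23, 927, 149]);
translate([2420, 231, 197]) cube([23, 927, 149]);
translate([705, 142, 346]) cube([72, 1105, 20]);
translate([911, 142, 346]) cube([72, 1105, 20]);
translate([1117, 142, 346]) cube([72, 1105, 20]);
translate([1323, 142, 346]) cube([72, 1105, 20]);
translate([1529, 142, 346]) cube([72, 1105, 20]);
translate([1735, 142, 346]) cube([72, 1105, 20]);
translate([1941, 142, 346]) cube([72, 1105, 20]);
translate([2147, 142, 346]) cube([72, 1105, 20]);


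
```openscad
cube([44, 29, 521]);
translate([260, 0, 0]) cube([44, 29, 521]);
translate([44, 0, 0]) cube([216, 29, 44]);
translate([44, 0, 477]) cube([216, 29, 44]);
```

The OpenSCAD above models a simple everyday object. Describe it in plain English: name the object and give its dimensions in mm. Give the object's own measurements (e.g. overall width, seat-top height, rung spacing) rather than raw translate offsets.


A rectangular picture frame lying in the x–z plane (depth along y). The opening is 216 mm wide (x) by 433 mm tall (z), surrounded by a border 44 mm wide on all four sides. The frame is 29 mm deep and is made of two full-height vertical stiles with two horizontal rails fitted between them.


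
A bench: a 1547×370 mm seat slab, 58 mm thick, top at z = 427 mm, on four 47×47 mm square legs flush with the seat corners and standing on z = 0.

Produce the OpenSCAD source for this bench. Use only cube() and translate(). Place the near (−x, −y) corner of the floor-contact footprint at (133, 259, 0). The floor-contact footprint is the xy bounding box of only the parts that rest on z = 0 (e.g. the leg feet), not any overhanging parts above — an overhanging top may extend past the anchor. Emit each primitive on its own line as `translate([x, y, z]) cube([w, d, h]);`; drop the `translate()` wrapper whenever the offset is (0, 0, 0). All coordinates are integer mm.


translate([133, 259, 369]) cube([1547, 370, 58]);
translate([133, 259, 0]) cube([47, 47, 369]);
translate([133, 582, 0]) cube([47, 47, 369]);
translate([1633, 259, 0]) cube([47, 47, 369]);
translate([1633, 582, 0]) cube([47, 47, 369]);


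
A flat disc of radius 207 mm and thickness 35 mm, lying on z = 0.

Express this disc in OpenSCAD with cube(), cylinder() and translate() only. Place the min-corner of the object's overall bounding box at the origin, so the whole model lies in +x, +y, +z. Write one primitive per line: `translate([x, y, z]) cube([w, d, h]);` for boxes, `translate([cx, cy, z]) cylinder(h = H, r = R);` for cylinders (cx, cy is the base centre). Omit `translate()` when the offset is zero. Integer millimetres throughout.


translate([207, 207, 0]) cylinder(h = 35, r = 207);


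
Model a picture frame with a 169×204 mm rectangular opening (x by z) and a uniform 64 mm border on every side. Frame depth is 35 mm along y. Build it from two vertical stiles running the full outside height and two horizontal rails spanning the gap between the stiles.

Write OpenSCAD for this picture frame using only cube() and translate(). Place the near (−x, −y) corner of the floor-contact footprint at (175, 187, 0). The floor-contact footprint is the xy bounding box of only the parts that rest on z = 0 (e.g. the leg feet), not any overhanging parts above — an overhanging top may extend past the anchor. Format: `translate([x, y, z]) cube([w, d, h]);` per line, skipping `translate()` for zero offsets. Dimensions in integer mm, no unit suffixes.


translate([175, 187, 0]) cube([64, 35, 332]);
translate([408, 187, 0]) cube([64, 35, 332]);
translate([239, 187, 0]) cube([169, 35, 64]);
translate([239, 187, 268]) cube([169, 35, 64]);


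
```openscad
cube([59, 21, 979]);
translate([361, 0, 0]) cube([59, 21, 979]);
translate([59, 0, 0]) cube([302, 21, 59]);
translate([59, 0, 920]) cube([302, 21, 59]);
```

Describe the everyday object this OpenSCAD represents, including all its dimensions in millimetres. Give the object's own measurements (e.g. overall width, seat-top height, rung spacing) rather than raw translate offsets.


A rectangular picture frame lying in the x–z plane (depth along y). The opening is 302 mm wide (x) by 861 mm tall (z), surrounded by a border 59 mm wide on all four sides. The frame is 21 mm deep and is made of two full-height vertical stiles with two horizontal rails fitted between them.


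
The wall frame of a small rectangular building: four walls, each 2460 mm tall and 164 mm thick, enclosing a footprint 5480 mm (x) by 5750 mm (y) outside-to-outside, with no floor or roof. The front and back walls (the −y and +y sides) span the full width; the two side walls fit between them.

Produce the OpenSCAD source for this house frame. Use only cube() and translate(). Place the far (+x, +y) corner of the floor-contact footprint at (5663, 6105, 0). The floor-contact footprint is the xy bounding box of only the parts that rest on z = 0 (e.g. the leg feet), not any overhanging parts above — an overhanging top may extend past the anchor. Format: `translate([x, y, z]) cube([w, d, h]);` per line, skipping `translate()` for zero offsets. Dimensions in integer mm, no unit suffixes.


translate([183, 355, 0]) cube([5480, 164, 2460]);
translate([183, 5941, 0]) cube([5480, 164, 2460]);
translate([183, 519, 0]) cube([164, 5422, 2460]);
translate([5499, 519, 0]) cube([164, 5422, 2460]);


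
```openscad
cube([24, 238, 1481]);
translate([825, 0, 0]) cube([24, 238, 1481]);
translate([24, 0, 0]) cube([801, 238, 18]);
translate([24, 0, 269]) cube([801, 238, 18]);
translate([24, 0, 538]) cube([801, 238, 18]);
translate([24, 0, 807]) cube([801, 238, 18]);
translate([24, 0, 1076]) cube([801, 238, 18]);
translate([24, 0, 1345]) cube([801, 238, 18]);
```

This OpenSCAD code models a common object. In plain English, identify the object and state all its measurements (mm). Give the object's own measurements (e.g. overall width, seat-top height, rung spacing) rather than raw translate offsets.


An open bookshelf. Two side panels, each 24 mm thick, 238 mm deep and 1481 mm tall, stand 849 mm apart (outside-to-outside). Between them sit 6 shelves, each 18 mm thick and 238 mm deep, spanning the full gap between the sides. The bottom shelf rests on the floor (its underside at z = 0) and the clear gap between one shelf's top and the next shelf's underside is 251 mm.


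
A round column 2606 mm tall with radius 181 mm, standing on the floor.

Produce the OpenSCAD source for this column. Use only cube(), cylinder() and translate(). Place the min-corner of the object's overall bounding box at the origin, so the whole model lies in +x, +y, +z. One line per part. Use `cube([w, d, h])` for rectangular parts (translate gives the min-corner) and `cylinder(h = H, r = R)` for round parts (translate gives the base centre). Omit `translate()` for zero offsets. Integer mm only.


translate([181, 181, 0]) cylinder(h = 2606, r = 181);


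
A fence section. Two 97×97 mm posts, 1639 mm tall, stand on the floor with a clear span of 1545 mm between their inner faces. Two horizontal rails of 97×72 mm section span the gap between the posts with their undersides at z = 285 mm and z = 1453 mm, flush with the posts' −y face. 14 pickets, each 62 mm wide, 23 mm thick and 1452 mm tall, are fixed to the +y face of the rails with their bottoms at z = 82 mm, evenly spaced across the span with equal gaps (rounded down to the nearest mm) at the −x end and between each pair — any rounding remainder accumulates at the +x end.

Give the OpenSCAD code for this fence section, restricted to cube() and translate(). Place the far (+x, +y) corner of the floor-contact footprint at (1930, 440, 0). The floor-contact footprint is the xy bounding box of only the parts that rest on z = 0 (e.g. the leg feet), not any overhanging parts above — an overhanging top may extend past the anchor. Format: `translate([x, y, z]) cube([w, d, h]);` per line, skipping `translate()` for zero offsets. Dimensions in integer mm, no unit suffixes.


translate([191, 343, 0]) cube([97, 97, 1639]);
translate([1833, 343, 0]) cube([97, 97, 1639]);
translate([288, 343, 285]) cube([1545, 97, 72]);
translate([288, 343, 1453]) cube([1545, 97, 72]);
translate([333, 440, 82]) cube([62, 23, 1452]);
translate([440, 440, 82]) cube([62, 23, 1452]);
translate([547, 440, 82]) cube([62, 23, 1452]);
translate([654, 440, 82]) cube([62, 23, 1452]);
translate([761, 440, 82]) cube([62, 23, 1452]);
translate([868, 440, 82]) cube([62, 23, 1452]);
translate([975, 440, 82]) cube([62, 23, 1452]);
translate([1082, 440, 82]) cube([62, 23, 1452]);
translate([1189, 440, 82]) cube([62, 23, 1452]);
translate([1296, 440, 82]) cube([62, 23, 1452]);
translate([1403, 440, 82]) cube([62, 23, 1452]);
translate([1510, 440, 82]) cube([62, 23, 1452]);
translate([1617, 440, 82]) cube([62, 23, 1452]);
translate([1724, 440, 82]) cube([62, 23, 1452]);


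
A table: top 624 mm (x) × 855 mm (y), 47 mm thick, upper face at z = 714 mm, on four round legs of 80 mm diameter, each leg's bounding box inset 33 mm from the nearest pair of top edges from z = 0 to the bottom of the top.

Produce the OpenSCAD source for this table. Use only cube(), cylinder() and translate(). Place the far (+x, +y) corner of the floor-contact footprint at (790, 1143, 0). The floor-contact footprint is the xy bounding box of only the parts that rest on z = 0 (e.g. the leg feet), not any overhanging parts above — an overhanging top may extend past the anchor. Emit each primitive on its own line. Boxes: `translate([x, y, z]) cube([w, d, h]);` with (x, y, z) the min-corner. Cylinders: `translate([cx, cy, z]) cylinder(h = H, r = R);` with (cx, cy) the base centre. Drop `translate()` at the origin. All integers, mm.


translate([199, 321, 667]) cube([624, 855, 47]);
translate([272, 394, 0]) cylinder(h = 667, r = 40);
translate([750, 394, 0]) cylinder(h = 667, r = 40);
translate([272, 1103, 0]) cylinder(h = 667, r = 40);
translate([750, 1103, 0]) cylinder(h = 667, r = 40);


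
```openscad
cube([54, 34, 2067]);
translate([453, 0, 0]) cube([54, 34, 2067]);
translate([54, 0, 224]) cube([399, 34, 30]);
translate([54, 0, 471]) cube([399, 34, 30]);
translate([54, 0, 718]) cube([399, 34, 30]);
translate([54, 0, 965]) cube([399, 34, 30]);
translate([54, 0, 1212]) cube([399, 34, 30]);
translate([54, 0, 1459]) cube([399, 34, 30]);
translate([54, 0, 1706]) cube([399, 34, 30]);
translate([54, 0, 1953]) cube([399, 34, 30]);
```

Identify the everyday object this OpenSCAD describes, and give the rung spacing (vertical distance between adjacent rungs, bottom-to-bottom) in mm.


A ladder. The rung spacing is 247 mm.

Two tall 54×34 posts with 8 short bars between them — a ladder. Adjacent rungs sit at z = 224 and z = 471, so the spacing is 471 − 224 = 247 mm.


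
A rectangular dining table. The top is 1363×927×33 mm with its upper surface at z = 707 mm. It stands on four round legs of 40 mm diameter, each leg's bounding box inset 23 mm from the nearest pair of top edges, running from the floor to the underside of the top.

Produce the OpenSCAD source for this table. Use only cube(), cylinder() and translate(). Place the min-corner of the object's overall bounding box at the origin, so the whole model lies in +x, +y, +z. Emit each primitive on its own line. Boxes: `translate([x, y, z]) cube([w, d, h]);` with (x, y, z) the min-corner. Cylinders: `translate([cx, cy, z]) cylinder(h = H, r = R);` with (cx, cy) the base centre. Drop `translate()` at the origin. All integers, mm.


translate([0, 0, 674]) cube([1363, 927, 33]);
translate([43, 43, 0]) cylinder(h = 674, r = 20);
translate([1320, 43, 0]) cylinder(h = 674, r = 20);
translate([43, 884, 0]) cylinder(h = 674, r = 20);
translate([1320, 884, 0]) cylinder(h = 674, r = 20);


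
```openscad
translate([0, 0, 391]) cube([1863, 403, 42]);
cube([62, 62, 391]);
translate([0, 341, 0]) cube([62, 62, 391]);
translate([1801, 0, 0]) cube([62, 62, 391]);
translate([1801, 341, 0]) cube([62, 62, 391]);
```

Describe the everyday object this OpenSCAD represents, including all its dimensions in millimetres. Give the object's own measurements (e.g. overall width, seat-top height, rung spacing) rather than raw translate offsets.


A long wooden bench with a 1863 mm (x) × 403 mm (y) seat, 42 mm thick, its top surface 433 mm above the floor. Four 62 mm square legs at the seat corners, flush with the edges, run from z = 0 to the seat underside.


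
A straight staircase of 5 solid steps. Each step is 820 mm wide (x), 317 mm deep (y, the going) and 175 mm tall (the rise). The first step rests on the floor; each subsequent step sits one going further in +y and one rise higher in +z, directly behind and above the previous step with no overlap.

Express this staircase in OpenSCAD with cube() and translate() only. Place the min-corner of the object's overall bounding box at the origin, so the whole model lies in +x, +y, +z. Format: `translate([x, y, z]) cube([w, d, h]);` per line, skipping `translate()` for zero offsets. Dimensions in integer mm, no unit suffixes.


cube([820, 317, 175]);
translate([0, 317, 175]) cube([820, 317, 175]);
translate([0, 634, 350]) cube([820, 317, 175]);
translate([0, 951, 525]) cube([820, 317, 175]);
translate([0, 1268, 700]) cube([820, 317, 175]);
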